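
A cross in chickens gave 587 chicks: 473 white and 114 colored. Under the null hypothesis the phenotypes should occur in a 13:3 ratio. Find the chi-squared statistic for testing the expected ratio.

Total ratio parts = 16. Expected numbers out of 587:
  white: 587 × 13/16 = 476.9375
  colored: 587 × 3/16 = 110.0625
χ² = Σ (O − E)² / E
  white: (473 − 476.9375)² / 476.9375 = 0.0325
  colored: (114 − 110.0625)² / 110.0625 = 0.1409
χ² = 0.0325 + 0.1409 = 0.1734 ≈ 0.173

0.173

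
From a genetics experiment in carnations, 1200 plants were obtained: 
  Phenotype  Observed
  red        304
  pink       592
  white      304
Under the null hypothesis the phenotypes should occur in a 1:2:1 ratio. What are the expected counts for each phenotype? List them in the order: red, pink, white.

Total ratio parts = 4. Expected numbers out of 1200:
  red: 1200 × 1/4 = 300
  pink: 1200 × 2/4 = 600
  white: 1200 × 1/4 = 300

300, 600, 300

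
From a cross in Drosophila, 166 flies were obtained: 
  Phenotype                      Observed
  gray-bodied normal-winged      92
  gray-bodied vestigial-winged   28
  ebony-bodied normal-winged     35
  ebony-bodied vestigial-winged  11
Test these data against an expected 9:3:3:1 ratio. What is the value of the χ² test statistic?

Expected counts for N = 166 under a 9:3:3:1 ratio (total parts = 16):
  gray-bodied normal-winged: 166 × 9/16 = 93.375
  gray-bodied vestigial-winged: 166 × 3/16 = 31.125
  ebony-bodied normal-winged: 166 × 3/16 = 31.125
  ebony-bodied vestigial-winged: 166 × 1/16 = 10.375
χ² = Σ (O − E)² / E
  gray-bodied normal-winged: (92 − 93.375)² / 93.375 = 0.0202
  gray-bodied vestigial-winged: (28 − 31.125)² / 31.125 = 0.3138
  ebony-bodied normal-winged: (35 − 31.125)² / 31.125 = 0.4824
  ebony-bodied vestigial-winged: (11 − 10.375)² / 10.375 = 0.0377
χ² = 0.0202 + 0.3138 + 0.4824 + 0.0377 = 0.8541 ≈ 0.854

0.854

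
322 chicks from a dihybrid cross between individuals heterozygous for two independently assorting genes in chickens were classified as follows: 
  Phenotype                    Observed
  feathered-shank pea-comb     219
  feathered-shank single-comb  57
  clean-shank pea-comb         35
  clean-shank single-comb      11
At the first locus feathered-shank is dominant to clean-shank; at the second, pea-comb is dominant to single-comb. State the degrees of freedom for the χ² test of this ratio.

3

A dihybrid F₂ with independent assortment and complete dominance at both loci gives a 9:3:3:1 phenotypic ratio.
A goodness-of-fit test with 4 phenotype classes has df = 4 − 1 = 3.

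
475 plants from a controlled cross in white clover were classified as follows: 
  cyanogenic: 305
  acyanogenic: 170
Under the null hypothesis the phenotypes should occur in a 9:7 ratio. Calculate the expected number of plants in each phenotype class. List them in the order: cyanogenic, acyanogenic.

The 9:7 ratio has 16 parts, so with N = 475 the expected counts are:
  cyanogenic: 475 × 9/16 = 267.1875
  acyanogenic: 475 × 7/16 = 207.8125

267.1875, 207.8125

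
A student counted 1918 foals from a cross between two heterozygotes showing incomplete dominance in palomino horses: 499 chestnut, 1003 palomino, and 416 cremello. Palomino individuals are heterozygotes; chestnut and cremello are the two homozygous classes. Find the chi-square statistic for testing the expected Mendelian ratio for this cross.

With incomplete dominance, a heterozygote × heterozygote cross gives a 1:2:1 phenotypic ratio.
The 1:2:1 ratio has 4 parts, so with N = 1918 the expected counts are:
  chestnut: 1918 × 1/4 = 479.5
  palomino: 1918 × 2/4 = 959
  cremello: 1918 × 1/4 = 479.5
χ² = Σ (O − E)² / E
  chestnut: (499 − 479.5)² / 479.5 = 0.7930
  palomino: (1003 − 959)² / 959 = 2.0188
  cremello: (416 − 479.5)² / 479.5 = 8.4093
χ² = 0.7930 + 2.0188 + 8.4093 = 11.2211 ≈ 11.221

11.221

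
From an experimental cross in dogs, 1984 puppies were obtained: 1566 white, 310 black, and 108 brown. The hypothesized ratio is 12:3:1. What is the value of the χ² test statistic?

Total ratio parts = 16. Expected numbers out of 1984:
  white: 1984 × 12/16 = 1488
  black: 1984 × 3/16 = 372
  brown: 1984 × 1/16 = 124
χ² = Σ (O − E)² / E
  white: (1566 − 1488)² / 1488 = 4.0887
  black: (310 − 372)² / 372 = 10.3333
  brown: (108 − 124)² / 124 = 2.0645
χ² = 4.0887 + 10.3333 + 2.0645 = 16.4865 ≈ 16.487

16.487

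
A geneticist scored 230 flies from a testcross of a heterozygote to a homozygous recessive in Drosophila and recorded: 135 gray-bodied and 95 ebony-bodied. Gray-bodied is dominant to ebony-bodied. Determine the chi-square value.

A testcross of a heterozygote (Aa × aa) gives a 1:1 phenotypic ratio.
The 1:1 ratio has 2 parts, so with N = 230 the expected counts are:
  gray-bodied: 230 × 1/2 = 115
  ebony-bodied: 230 × 1/2 = 115
χ² = Σ (O − E)² / E
  gray-bodied: (135 − 115)² / 115 = 3.4783
  ebony-bodied: (95 − 115)² / 115 = 3.4783
χ² = 3.4783 + 3.4783 = 6.9566 ≈ 6.957

6.957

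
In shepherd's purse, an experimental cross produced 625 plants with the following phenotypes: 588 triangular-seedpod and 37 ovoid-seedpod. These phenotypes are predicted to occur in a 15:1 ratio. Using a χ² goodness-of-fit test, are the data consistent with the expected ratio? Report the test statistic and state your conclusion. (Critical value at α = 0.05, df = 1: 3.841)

0.116; consistent

The 15:1 ratio has 16 parts, so with N = 625 the expected counts are:
  triangular-seedpod: 625 × 15/16 = 585.9375
  ovoid-seedpod: 625 × 1/16 = 39.0625
χ² = Σ (O − E)² / E
  triangular-seedpod: (588 − 585.9375)² / 585.9375 = 0.0073
  ovoid-seedpod: (37 − 39.0625)² / 39.0625 = 0.1089
χ² = 0.0073 + 0.1089 = 0.1162 ≈ 0.116
Degrees of freedom = 2 − 1 = 1; critical value at α = 0.05 is 3.841.
Since 0.116 < 3.841, we fail to reject the null hypothesis — the data are consistent with the 15:1 ratio.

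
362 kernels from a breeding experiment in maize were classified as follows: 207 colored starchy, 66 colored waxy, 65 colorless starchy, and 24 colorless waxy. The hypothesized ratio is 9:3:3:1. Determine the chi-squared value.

0.313

Under the 9:3:3:1 hypothesis (Σ ratio = 16, N = 362):
  colored starchy: 362 × 9/16 = 203.625
  colored waxy: 362 × 3/16 = 67.875
  colorless starchy: 362 × 3/16 = 67.875
  colorless waxy: 362 × 1/16 = 22.625
χ² = Σ (O − E)² / E
  colored starchy: (207 − 203.625)² / 203.625 = 0.0559
  colored waxy: (66 − 67.875)² / 67.875 = 0.0518
  colorless starchy: (65 − 67.875)² / 67.875 = 0.1218
  colorless waxy: (24 − 22.625)² / 22.625 = 0.0836
χ² = 0.0559 + 0.0518 + 0.1218 + 0.0836 = 0.3131 ≈ 0.313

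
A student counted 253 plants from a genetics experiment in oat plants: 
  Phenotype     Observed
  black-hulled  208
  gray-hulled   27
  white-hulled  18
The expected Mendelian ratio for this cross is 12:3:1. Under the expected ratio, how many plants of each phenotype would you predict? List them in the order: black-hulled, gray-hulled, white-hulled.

189.75, 47.4375, 15.8125

The 12:3:1 ratio has 16 parts, so with N = 253 the expected counts are:
  black-hulled: 253 × 12/16 = 189.75
  gray-hulled: 253 × 3/16 = 47.4375
  white-hulled: 253 × 1/16 = 15.8125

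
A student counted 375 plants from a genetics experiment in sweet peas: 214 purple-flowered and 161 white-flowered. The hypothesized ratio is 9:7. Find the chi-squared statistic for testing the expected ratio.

The 9:7 ratio has 16 parts, so with N = 375 the expected counts are:
  purple-flowered: 375 × 9/16 = 210.9375
  white-flowered: 375 × 7/16 = 164.0625
χ² = Σ (O − E)² / E
  purple-flowered: (214 − 210.9375)² / 210.9375 = 0.0445
  white-flowered: (161 − 164.0625)² / 164.0625 = 0.0572
χ² = 0.0445 + 0.0572 = 0.1017 ≈ 0.102

0.102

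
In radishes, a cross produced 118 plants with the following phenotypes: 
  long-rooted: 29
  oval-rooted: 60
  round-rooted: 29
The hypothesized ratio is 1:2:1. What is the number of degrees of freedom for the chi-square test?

A goodness-of-fit test with 3 phenotype classes has df = 3 − 1 = 2.

2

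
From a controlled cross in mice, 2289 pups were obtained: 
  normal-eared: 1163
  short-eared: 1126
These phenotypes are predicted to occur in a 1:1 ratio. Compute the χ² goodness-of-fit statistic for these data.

The 1:1 ratio has 2 parts, so with N = 2289 the expected counts are:
  normal-eared: 2289 × 1/2 = 1144.5
  short-eared: 2289 × 1/2 = 1144.5
χ² = Σ (O − E)² / E
  normal-eared: (1163 − 1144.5)² / 1144.5 = 0.2990
  short-eared: (1126 − 1144.5)² / 1144.5 = 0.2990
χ² = 0.2990 + 0.2990 = 0.598

0.598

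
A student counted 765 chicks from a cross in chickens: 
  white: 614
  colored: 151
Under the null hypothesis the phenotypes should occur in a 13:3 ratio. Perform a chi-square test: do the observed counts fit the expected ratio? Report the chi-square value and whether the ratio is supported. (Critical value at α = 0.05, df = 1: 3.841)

Total ratio parts = 16. Expected numbers out of 765:
  white: 765 × 13/16 = 621.5625
  colored: 765 × 3/16 = 143.4375
χ² = Σ (O − E)² / E
  white: (614 − 621.5625)² / 621.5625 = 0.0920
  colored: (151 − 143.4375)² / 143.4375 = 0.3987
χ² = 0.0920 + 0.3987 = 0.4907 ≈ 0.491
Degrees of freedom = 2 − 1 = 1; critical value at α = 0.05 is 3.841.
Since 0.491 < 3.841, we fail to reject the null hypothesis — the data are consistent with the 13:3 ratio.

0.491; consistent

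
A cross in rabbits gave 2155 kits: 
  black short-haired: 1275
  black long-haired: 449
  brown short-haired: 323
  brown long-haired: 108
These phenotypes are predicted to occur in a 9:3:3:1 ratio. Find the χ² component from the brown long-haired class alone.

5.288

Expected counts for N = 2155 under a 9:3:3:1 ratio (total parts = 16):
  black short-haired: 2155 × 9/16 = 1212.1875
  black long-haired: 2155 × 3/16 = 404.0625
  brown short-haired: 2155 × 3/16 = 404.0625
  brown long-haired: 2155 × 1/16 = 134.6875
Contribution of brown long-haired: (108 − 134.6875)² / 134.6875 = 5.2880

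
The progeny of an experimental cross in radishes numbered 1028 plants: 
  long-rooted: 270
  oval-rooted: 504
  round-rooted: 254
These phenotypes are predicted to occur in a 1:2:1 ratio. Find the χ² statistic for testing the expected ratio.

Total ratio parts = 4. Expected numbers out of 1028:
  long-rooted: 1028 × 1/4 = 257
  oval-rooted: 1028 × 2/4 = 514
  round-rooted: 1028 × 1/4 = 257
χ² = Σ (O − E)² / E
  long-rooted: (270 − 257)² / 257 = 0.6576
  oval-rooted: (504 − 514)² / 514 = 0.1946
  round-rooted: (254 − 257)² / 257 = 0.0350
χ² = 0.6576 + 0.1946 + 0.0350 = 0.8872 ≈ 0.887

0.887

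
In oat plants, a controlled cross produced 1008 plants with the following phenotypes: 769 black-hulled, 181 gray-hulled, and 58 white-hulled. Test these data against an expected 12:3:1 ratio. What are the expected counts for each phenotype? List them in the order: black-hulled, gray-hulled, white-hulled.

The 12:3:1 ratio has 16 parts, so with N = 1008 the expected counts are:
  black-hulled: 1008 × 12/16 = 756
  gray-hulled: 1008 × 3/16 = 189
  white-hulled: 1008 × 1/16 = 63

756, 189, 63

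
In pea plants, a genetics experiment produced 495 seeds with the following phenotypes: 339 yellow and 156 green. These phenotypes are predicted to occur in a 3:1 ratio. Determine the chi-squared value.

Expected counts for N = 495 under a 3:1 ratio (total parts = 4):
  yellow: 495 × 3/4 = 371.25
  green: 495 × 1/4 = 123.75
χ² = Σ (O − E)² / E
  yellow: (339 − 371.25)² / 371.25 = 2.8015
  green: (156 − 123.75)² / 123.75 = 8.4045
χ² = 2.8015 + 8.4045 = 11.206

11.206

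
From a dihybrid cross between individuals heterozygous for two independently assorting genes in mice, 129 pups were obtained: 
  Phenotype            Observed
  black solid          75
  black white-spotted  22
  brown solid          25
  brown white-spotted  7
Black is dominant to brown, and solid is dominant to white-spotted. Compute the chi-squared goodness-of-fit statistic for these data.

0.447

A dihybrid F₂ with independent assortment and complete dominance at both loci gives a 9:3:3:1 phenotypic ratio.
Under the 9:3:3:1 hypothesis (Σ ratio = 16, N = 129):
  black solid: 129 × 9/16 = 72.5625
  black white-spotted: 129 × 3/16 = 24.1875
  brown solid: 129 × 3/16 = 24.1875
  brown white-spotted: 129 × 1/16 = 8.0625
χ² = Σ (O − E)² / E
  black solid: (75 − 72.5625)² / 72.5625 = 0.0819
  black white-spotted: (22 − 24.1875)² / 24.1875 = 0.1978
  brown solid: (25 − 24.1875)² / 24.1875 = 0.0273
  brown white-spotted: (7 − 8.0625)² / 8.0625 = 0.1400
χ² = 0.0819 + 0.1978 + 0.0273 + 0.1400 = 0.447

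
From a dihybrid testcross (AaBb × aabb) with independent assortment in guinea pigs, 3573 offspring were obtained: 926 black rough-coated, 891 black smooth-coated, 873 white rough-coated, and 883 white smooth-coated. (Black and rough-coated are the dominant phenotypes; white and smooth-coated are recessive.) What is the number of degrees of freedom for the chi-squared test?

3

A dihybrid testcross with independent assortment gives a 1:1:1:1 ratio.
A goodness-of-fit test with 4 phenotype classes has df = 4 − 1 = 3.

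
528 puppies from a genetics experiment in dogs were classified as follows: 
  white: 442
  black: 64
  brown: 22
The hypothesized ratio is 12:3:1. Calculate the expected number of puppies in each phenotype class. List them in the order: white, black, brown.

Expected counts for N = 528 under a 12:3:1 ratio (total parts = 16):
  white: 528 × 12/16 = 396
  black: 528 × 3/16 = 99
  brown: 528 × 1/16 = 33

396, 99, 33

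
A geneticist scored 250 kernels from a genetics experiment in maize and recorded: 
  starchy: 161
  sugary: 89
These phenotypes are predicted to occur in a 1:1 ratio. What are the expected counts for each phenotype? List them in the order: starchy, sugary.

Expected counts for N = 250 under a 1:1 ratio (total parts = 2):
  starchy: 250 × 1/2 = 125
  sugary: 250 × 1/2 = 125

125, 125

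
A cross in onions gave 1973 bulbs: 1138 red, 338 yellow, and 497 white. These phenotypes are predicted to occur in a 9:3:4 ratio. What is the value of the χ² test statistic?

3.502

Total ratio parts = 16. Expected numbers out of 1973:
  red: 1973 × 9/16 = 1109.8125
  yellow: 1973 × 3/16 = 369.9375
  white: 1973 × 4/16 = 493.25
χ² = Σ (O − E)² / E
  red: (1138 − 1109.8125)² / 1109.8125 = 0.7159
  yellow: (338 − 369.9375)² / 369.9375 = 2.7572
  white: (497 − 493.25)² / 493.25 = 0.0285
χ² = 0.7159 + 2.7572 + 0.0285 = 3.5016 ≈ 3.502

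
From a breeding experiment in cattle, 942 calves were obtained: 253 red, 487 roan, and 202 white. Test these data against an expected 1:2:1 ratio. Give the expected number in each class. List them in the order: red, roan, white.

235.5, 471, 235.5

Total ratio parts = 4. Expected numbers out of 942:
  red: 942 × 1/4 = 235.5
  roan: 942 × 2/4 = 471
  white: 942 × 1/4 = 235.5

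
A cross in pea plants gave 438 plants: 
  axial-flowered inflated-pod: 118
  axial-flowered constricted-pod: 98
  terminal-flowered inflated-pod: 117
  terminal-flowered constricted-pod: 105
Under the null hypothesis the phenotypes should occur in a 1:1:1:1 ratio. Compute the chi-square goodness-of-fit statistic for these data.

Total ratio parts = 4. Expected numbers out of 438:
  axial-flowered inflated-pod: 438 × 1/4 = 109.5
  axial-flowered constricted-pod: 438 × 1/4 = 109.5
  terminal-flowered inflated-pod: 438 × 1/4 = 109.5
  terminal-flowered constricted-pod: 438 × 1/4 = 109.5
χ² = Σ (O − E)² / E
  axial-flowered inflated-pod: (118 − 109.5)² / 109.5 = 0.6598
  axial-flowered constricted-pod: (98 − 109.5)² / 109.5 = 1.2078
  terminal-flowered inflated-pod: (117 − 109.5)² / 109.5 = 0.5137
  terminal-flowered constricted-pod: (105 − 109.5)² / 109.5 = 0.1849
χ² = 0.6598 + 1.2078 + 0.5137 + 0.1849 = 2.5662 ≈ 2.566

2.566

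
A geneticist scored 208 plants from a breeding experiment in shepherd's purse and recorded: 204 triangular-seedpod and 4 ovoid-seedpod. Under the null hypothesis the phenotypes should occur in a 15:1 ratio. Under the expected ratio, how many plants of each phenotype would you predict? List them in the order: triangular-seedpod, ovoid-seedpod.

The 15:1 ratio has 16 parts, so with N = 208 the expected counts are:
  triangular-seedpod: 208 × 15/16 = 195
  ovoid-seedpod: 208 × 1/16 = 13

195, 13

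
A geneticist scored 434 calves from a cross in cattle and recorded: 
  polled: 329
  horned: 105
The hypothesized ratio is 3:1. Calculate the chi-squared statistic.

0.151

Expected counts for N = 434 under a 3:1 ratio (total parts = 4):
  polled: 434 × 3/4 = 325.5
  horned: 434 × 1/4 = 108.5
χ² = Σ (O − E)² / E
  polled: (329 − 325.5)² / 325.5 = 0.0376
  horned: (105 − 108.5)² / 108.5 = 0.1129
χ² = 0.0376 + 0.1129 = 0.1505 ≈ 0.151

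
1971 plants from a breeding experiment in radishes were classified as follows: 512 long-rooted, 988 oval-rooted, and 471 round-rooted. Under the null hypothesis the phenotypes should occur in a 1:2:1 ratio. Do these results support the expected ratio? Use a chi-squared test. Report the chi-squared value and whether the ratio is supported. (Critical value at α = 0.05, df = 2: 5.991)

1.718; consistent

Expected counts for N = 1971 under a 1:2:1 ratio (total parts = 4):
  long-rooted: 1971 × 1/4 = 492.75
  oval-rooted: 1971 × 2/4 = 985.5
  round-rooted: 1971 × 1/4 = 492.75
χ² = Σ (O − E)² / E
  long-rooted: (512 − 492.75)² / 492.75 = 0.7520
  oval-rooted: (988 − 985.5)² / 985.5 = 0.0063
  round-rooted: (471 − 492.75)² / 492.75 = 0.9600
χ² = 0.7520 + 0.0063 + 0.9600 = 1.7183 ≈ 1.718
Degrees of freedom = 3 − 1 = 2; critical value at α = 0.05 is 5.991.
Since 1.718 < 5.991, we fail to reject the null hypothesis — the data are consistent with the 1:2:1 ratio.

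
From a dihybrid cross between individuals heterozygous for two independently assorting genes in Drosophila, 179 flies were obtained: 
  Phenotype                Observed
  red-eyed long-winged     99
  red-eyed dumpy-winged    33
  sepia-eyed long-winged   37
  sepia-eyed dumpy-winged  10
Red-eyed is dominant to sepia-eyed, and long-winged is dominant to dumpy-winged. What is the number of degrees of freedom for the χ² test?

A dihybrid F₂ with independent assortment and complete dominance at both loci gives a 9:3:3:1 phenotypic ratio.
A goodness-of-fit test with 4 phenotype classes has df = 4 − 1 = 3.

3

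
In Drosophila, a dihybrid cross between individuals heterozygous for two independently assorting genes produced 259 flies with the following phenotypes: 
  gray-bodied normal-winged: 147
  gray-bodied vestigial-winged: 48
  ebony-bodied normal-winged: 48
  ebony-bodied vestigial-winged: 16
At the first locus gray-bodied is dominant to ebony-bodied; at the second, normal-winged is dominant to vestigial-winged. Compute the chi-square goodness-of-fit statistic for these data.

0.027

A dihybrid F₂ with independent assortment and complete dominance at both loci gives a 9:3:3:1 phenotypic ratio.
Under the 9:3:3:1 hypothesis (Σ ratio = 16, N = 259):
  gray-bodied normal-winged: 259 × 9/16 = 145.6875
  gray-bodied vestigial-winged: 259 × 3/16 = 48.5625
  ebony-bodied normal-winged: 259 × 3/16 = 48.5625
  ebony-bodied vestigial-winged: 259 × 1/16 = 16.1875
χ² = Σ (O − E)² / E
  gray-bodied normal-winged: (147 − 145.6875)² / 145.6875 = 0.0118
  gray-bodied vestigial-winged: (48 − 48.5625)² / 48.5625 = 0.0065
  ebony-bodied normal-winged: (48 − 48.5625)² / 48.5625 = 0.0065
  ebony-bodied vestigial-winged: (16 − 16.1875)² / 16.1875 = 0.0022
χ² = 0.0118 + 0.0065 + 0.0065 + 0.0022 = 0.027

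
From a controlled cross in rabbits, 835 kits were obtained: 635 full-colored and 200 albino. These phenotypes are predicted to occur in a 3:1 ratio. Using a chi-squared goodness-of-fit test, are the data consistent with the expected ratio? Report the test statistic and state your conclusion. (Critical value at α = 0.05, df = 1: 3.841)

0.489; consistent

Expected counts for N = 835 under a 3:1 ratio (total parts = 4):
  full-colored: 835 × 3/4 = 626.25
  albino: 835 × 1/4 = 208.75
χ² = Σ (O − E)² / E
  full-colored: (635 − 626.25)² / 626.25 = 0.1223
  albino: (200 − 208.75)² / 208.75 = 0.3668
χ² = 0.1223 + 0.3668 = 0.4891 ≈ 0.489
Degrees of freedom = 2 − 1 = 1; critical value at α = 0.05 is 3.841.
Since 0.489 < 3.841, we fail to reject the null hypothesis — the data are consistent with the 3:1 ratio.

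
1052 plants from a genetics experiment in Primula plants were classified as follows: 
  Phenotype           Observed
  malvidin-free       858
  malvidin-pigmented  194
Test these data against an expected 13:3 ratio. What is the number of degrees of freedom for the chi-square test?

1

A goodness-of-fit test with 2 phenotype classes has df = 2 − 1 = 1.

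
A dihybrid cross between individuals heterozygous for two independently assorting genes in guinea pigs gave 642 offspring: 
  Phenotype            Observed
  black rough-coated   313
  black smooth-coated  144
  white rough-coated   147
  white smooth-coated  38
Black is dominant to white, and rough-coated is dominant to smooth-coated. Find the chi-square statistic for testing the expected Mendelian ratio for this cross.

A dihybrid F₂ with independent assortment and complete dominance at both loci gives a 9:3:3:1 phenotypic ratio.
Total ratio parts = 16. Expected numbers out of 642:
  black rough-coated: 642 × 9/16 = 361.125
  black smooth-coated: 642 × 3/16 = 120.375
  white rough-coated: 642 × 3/16 = 120.375
  white smooth-coated: 642 × 1/16 = 40.125
χ² = Σ (O − E)² / E
  black rough-coated: (313 − 361.125)² / 361.125 = 6.4133
  black smooth-coated: (144 − 120.375)² / 120.375 = 4.6367
  white rough-coated: (147 − 120.375)² / 120.375 = 5.8890
  white smooth-coated: (38 − 40.125)² / 40.125 = 0.1125
χ² = 6.4133 + 4.6367 + 5.8890 + 0.1125 = 17.0515 ≈ 17.052

17.052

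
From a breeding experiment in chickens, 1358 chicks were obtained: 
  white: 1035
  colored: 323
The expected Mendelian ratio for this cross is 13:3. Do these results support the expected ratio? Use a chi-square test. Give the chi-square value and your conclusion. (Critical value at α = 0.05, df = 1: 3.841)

Expected counts for N = 1358 under a 13:3 ratio (total parts = 16):
  white: 1358 × 13/16 = 1103.375
  colored: 1358 × 3/16 = 254.625
χ² = Σ (O − E)² / E
  white: (1035 − 1103.375)² / 1103.375 = 4.2371
  colored: (323 − 254.625)² / 254.625 = 18.3609
χ² = 4.2371 + 18.3609 = 22.598
Degrees of freedom = 2 − 1 = 1; critical value at α = 0.05 is 3.841.
Since 22.598 > 3.841, we reject the null hypothesis — the data do not fit the 13:3 ratio.

22.598; not consistent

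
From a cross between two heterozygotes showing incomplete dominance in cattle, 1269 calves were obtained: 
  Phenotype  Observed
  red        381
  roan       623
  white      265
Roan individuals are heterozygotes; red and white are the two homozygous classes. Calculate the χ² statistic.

With incomplete dominance, a heterozygote × heterozygote cross gives a 1:2:1 phenotypic ratio.
Under the 1:2:1 hypothesis (Σ ratio = 4, N = 1269):
  red: 1269 × 1/4 = 317.25
  roan: 1269 × 2/4 = 634.5
  white: 1269 × 1/4 = 317.25
χ² = Σ (O − E)² / E
  red: (381 − 317.25)² / 317.25 = 12.8103
  roan: (623 − 634.5)² / 634.5 = 0.2084
  white: (265 − 317.25)² / 317.25 = 8.6054
χ² = 12.8103 + 0.2084 + 8.6054 = 21.6241 ≈ 21.624

21.624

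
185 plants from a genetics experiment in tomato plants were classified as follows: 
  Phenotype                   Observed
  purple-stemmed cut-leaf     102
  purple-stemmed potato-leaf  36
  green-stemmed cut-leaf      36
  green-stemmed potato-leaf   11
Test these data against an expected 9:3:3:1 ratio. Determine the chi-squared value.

0.168

Under the 9:3:3:1 hypothesis (Σ ratio = 16, N = 185):
  purple-stemmed cut-leaf: 185 × 9/16 = 104.0625
  purple-stemmed potato-leaf: 185 × 3/16 = 34.6875
  green-stemmed cut-leaf: 185 × 3/16 = 34.6875
  green-stemmed potato-leaf: 185 × 1/16 = 11.5625
χ² = Σ (O − E)² / E
  purple-stemmed cut-leaf: (102 − 104.0625)² / 104.0625 = 0.0409
  purple-stemmed potato-leaf: (36 − 34.6875)² / 34.6875 = 0.0497
  green-stemmed cut-leaf: (36 − 34.6875)² / 34.6875 = 0.0497
  green-stemmed potato-leaf: (11 − 11.5625)² / 11.5625 = 0.0274
χ² = 0.0409 + 0.0497 + 0.0497 + 0.0274 = 0.1677 ≈ 0.168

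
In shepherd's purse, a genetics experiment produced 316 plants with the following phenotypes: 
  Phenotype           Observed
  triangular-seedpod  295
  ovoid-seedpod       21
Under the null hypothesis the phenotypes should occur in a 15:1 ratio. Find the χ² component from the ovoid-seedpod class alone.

0.079

Expected counts for N = 316 under a 15:1 ratio (total parts = 16):
  triangular-seedpod: 316 × 15/16 = 296.25
  ovoid-seedpod: 316 × 1/16 = 19.75
Contribution of ovoid-seedpod: (21 − 19.75)² / 19.75 = 0.0791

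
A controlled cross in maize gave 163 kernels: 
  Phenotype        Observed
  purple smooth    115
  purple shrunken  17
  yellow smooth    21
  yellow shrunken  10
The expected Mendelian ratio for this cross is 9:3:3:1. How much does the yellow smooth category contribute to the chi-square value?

2.992

Expected counts for N = 163 under a 9:3:3:1 ratio (total parts = 16):
  purple smooth: 163 × 9/16 = 91.6875
  purple shrunken: 163 × 3/16 = 30.5625
  yellow smooth: 163 × 3/16 = 30.5625
  yellow shrunken: 163 × 1/16 = 10.1875
Contribution of yellow smooth: (21 − 30.5625)² / 30.5625 = 2.9919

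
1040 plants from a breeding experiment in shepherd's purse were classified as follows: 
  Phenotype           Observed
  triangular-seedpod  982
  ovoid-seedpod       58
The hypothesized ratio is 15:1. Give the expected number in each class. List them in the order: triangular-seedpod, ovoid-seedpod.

Expected counts for N = 1040 under a 15:1 ratio (total parts = 16):
  triangular-seedpod: 1040 × 15/16 = 975
  ovoid-seedpod: 1040 × 1/16 = 65

975, 65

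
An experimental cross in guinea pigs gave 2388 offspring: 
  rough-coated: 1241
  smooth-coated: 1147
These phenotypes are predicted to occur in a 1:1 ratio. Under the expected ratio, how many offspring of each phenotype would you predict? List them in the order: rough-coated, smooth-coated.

The 1:1 ratio has 2 parts, so with N = 2388 the expected counts are:
  rough-coated: 2388 × 1/2 = 1194
  smooth-coated: 2388 × 1/2 = 1194

1194, 1194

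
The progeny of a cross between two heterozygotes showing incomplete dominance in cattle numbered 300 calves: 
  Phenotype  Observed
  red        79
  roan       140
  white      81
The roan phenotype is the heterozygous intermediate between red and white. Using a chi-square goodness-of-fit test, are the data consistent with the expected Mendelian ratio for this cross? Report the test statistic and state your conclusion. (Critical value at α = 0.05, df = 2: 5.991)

1.360; consistent

With incomplete dominance, a heterozygote × heterozygote cross gives a 1:2:1 phenotypic ratio.
Under the 1:2:1 hypothesis (Σ ratio = 4, N = 300):
  red: 300 × 1/4 = 75
  roan: 300 × 2/4 = 150
  white: 300 × 1/4 = 75
χ² = Σ (O − E)² / E
  red: (79 − 75)² / 75 = 0.2133
  roan: (140 − 150)² / 150 = 0.6667
  white: (81 − 75)² / 75 = 0.4800
χ² = 0.2133 + 0.6667 + 0.4800 = 1.360
Degrees of freedom = 3 − 1 = 2; critical value at α = 0.05 is 5.991.
Since 1.360 < 5.991, we fail to reject the null hypothesis — the data are consistent with the 1:2:1 ratio.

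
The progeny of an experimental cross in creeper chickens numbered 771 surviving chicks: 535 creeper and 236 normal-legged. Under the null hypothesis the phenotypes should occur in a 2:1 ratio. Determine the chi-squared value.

Total ratio parts = 3. Expected numbers out of 771:
  creeper: 771 × 2/3 = 514
  normal-legged: 771 × 1/3 = 257
χ² = Σ (O − E)² / E
  creeper: (535 − 514)² / 514 = 0.8580
  normal-legged: (236 − 257)² / 257 = 1.7160
χ² = 0.8580 + 1.7160 = 2.574

2.574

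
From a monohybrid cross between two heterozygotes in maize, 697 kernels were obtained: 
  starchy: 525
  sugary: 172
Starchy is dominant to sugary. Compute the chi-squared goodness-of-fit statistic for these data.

For a monohybrid cross between heterozygotes with complete dominance, the expected phenotypic ratio is 3:1.
Expected counts for N = 697 under a 3:1 ratio (total parts = 4):
  starchy: 697 × 3/4 = 522.75
  sugary: 697 × 1/4 = 174.25
χ² = Σ (O − E)² / E
  starchy: (525 − 522.75)² / 522.75 = 0.0097
  sugary: (172 − 174.25)² / 174.25 = 0.0291
χ² = 0.0097 + 0.0291 = 0.0388 ≈ 0.039

0.039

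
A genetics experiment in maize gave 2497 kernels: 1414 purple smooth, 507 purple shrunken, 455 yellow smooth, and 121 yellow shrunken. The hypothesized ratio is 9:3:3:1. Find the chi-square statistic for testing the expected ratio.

11.530

The 9:3:3:1 ratio has 16 parts, so with N = 2497 the expected counts are:
  purple smooth: 2497 × 9/16 = 1404.5625
  purple shrunken: 2497 × 3/16 = 468.1875
  yellow smooth: 2497 × 3/16 = 468.1875
  yellow shrunken: 2497 × 1/16 = 156.0625
χ² = Σ (O − E)² / E
  purple smooth: (1414 − 1404.5625)² / 1404.5625 = 0.0634
  purple shrunken: (507 − 468.1875)² / 468.1875 = 3.2175
  yellow smooth: (455 − 468.1875)² / 468.1875 = 0.3715
  yellow shrunken: (121 − 156.0625)² / 156.0625 = 7.8775
χ² = 0.0634 + 3.2175 + 0.3715 + 7.8775 = 11.5299 ≈ 11.530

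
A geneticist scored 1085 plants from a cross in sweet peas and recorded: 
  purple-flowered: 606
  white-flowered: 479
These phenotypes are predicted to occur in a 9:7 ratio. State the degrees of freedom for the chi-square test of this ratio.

A goodness-of-fit test with 2 phenotype classes has df = 2 − 1 = 1.

1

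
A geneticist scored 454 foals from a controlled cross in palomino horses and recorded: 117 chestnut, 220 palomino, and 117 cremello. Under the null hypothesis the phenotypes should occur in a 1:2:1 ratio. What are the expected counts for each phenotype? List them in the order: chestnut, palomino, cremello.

Expected counts for N = 454 under a 1:2:1 ratio (total parts = 4):
  chestnut: 454 × 1/4 = 113.5
  palomino: 454 × 2/4 = 227
  cremello: 454 × 1/4 = 113.5

113.5, 227, 113.5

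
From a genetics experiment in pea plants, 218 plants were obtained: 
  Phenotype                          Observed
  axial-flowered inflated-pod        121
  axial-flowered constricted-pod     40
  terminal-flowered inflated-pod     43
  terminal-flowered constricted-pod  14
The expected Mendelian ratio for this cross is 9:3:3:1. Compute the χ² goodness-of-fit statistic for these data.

0.161

Under the 9:3:3:1 hypothesis (Σ ratio = 16, N = 218):
  axial-flowered inflated-pod: 218 × 9/16 = 122.625
  axial-flowered constricted-pod: 218 × 3/16 = 40.875
  terminal-flowered inflated-pod: 218 × 3/16 = 40.875
  terminal-flowered constricted-pod: 218 × 1/16 = 13.625
χ² = Σ (O − E)² / E
  axial-flowered inflated-pod: (121 − 122.625)² / 122.625 = 0.0215
  axial-flowered constricted-pod: (40 − 40.875)² / 40.875 = 0.0187
  terminal-flowered inflated-pod: (43 − 40.875)² / 40.875 = 0.1105
  terminal-flowered constricted-pod: (14 − 13.625)² / 13.625 = 0.0103
χ² = 0.0215 + 0.0187 + 0.1105 + 0.0103 = 0.161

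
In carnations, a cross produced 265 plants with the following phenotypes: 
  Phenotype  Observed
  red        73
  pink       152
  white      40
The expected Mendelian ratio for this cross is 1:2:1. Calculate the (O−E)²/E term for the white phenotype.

Under the 1:2:1 hypothesis (Σ ratio = 4, N = 265):
  red: 265 × 1/4 = 66.25
  pink: 265 × 2/4 = 132.5
  white: 265 × 1/4 = 66.25
Contribution of white: (40 − 66.25)² / 66.25 = 10.4009

10.401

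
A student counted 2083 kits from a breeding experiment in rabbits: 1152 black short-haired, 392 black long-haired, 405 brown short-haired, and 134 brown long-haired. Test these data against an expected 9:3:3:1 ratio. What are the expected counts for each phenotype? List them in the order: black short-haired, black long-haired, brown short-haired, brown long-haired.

Total ratio parts = 16. Expected numbers out of 2083:
  black short-haired: 2083 × 9/16 = 1171.6875
  black long-haired: 2083 × 3/16 = 390.5625
  brown short-haired: 2083 × 3/16 = 390.5625
  brown long-haired: 2083 × 1/16 = 130.1875

1171.6875, 390.5625, 390.5625, 130.1875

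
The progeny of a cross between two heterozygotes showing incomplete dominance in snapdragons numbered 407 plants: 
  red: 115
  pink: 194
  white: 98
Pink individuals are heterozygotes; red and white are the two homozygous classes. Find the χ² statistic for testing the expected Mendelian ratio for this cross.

With incomplete dominance, a heterozygote × heterozygote cross gives a 1:2:1 phenotypic ratio.
Total ratio parts = 4. Expected numbers out of 407:
  red: 407 × 1/4 = 101.75
  pink: 407 × 2/4 = 203.5
  white: 407 × 1/4 = 101.75
χ² = Σ (O − E)² / E
  red: (115 − 101.75)² / 101.75 = 1.7254
  pink: (194 − 203.5)² / 203.5 = 0.4435
  white: (98 − 101.75)² / 101.75 = 0.1382
χ² = 1.7254 + 0.4435 + 0.1382 = 2.3071 ≈ 2.307

2.307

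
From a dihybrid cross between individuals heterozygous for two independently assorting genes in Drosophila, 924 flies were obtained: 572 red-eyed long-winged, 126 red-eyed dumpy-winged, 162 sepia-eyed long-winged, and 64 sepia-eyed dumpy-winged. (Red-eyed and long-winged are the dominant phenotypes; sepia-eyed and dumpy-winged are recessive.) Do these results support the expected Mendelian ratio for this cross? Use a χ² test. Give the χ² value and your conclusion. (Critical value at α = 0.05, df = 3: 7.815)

19.546; not consistent

A dihybrid F₂ with independent assortment and complete dominance at both loci gives a 9:3:3:1 phenotypic ratio.
Under the 9:3:3:1 hypothesis (Σ ratio = 16, N = 924):
  red-eyed long-winged: 924 × 9/16 = 519.75
  red-eyed dumpy-winged: 924 × 3/16 = 173.25
  sepia-eyed long-winged: 924 × 3/16 = 173.25
  sepia-eyed dumpy-winged: 924 × 1/16 = 57.75
χ² = Σ (O − E)² / E
  red-eyed long-winged: (572 − 519.75)² / 519.75 = 5.2526
  red-eyed dumpy-winged: (126 − 173.25)² / 173.25 = 12.8864
  sepia-eyed long-winged: (162 − 173.25)² / 173.25 = 0.7305
  sepia-eyed dumpy-winged: (64 − 57.75)² / 57.75 = 0.6764
χ² = 5.2526 + 12.8864 + 0.7305 + 0.6764 = 19.5459 ≈ 19.546
Degrees of freedom = 4 − 1 = 3; critical value at α = 0.05 is 7.815.
Since 19.546 > 7.815, we reject the null hypothesis — the data do not fit the 9:3:3:1 ratio.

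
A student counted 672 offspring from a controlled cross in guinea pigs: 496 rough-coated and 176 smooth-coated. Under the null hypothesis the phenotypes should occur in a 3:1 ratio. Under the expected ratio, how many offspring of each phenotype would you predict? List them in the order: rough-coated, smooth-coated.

The 3:1 ratio has 4 parts, so with N = 672 the expected counts are:
  rough-coated: 672 × 3/4 = 504
  smooth-coated: 672 × 1/4 = 168

504, 168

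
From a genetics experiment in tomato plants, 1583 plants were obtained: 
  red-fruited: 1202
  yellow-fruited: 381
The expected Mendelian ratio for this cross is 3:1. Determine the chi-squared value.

0.733

Expected counts for N = 1583 under a 3:1 ratio (total parts = 4):
  red-fruited: 1583 × 3/4 = 1187.25
  yellow-fruited: 1583 × 1/4 = 395.75
χ² = Σ (O − E)² / E
  red-fruited: (1202 − 1187.25)² / 1187.25 = 0.1832
  yellow-fruited: (381 − 395.75)² / 395.75 = 0.5497
χ² = 0.1832 + 0.5497 = 0.7329 ≈ 0.733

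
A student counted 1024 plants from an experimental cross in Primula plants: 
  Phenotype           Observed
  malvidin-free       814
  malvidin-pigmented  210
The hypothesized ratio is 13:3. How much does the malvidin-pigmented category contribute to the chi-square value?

Expected counts for N = 1024 under a 13:3 ratio (total parts = 16):
  malvidin-free: 1024 × 13/16 = 832
  malvidin-pigmented: 1024 × 3/16 = 192
Contribution of malvidin-pigmented: (210 − 192)² / 192 = 1.6875

1.688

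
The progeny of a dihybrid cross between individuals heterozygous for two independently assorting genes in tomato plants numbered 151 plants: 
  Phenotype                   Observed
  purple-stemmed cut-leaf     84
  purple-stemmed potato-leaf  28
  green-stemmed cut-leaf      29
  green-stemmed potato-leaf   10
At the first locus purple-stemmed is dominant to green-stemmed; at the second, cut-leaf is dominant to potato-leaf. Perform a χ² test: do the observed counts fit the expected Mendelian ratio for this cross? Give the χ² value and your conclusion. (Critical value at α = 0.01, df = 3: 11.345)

A dihybrid F₂ with independent assortment and complete dominance at both loci gives a 9:3:3:1 phenotypic ratio.
The 9:3:3:1 ratio has 16 parts, so with N = 151 the expected counts are:
  purple-stemmed cut-leaf: 151 × 9/16 = 84.9375
  purple-stemmed potato-leaf: 151 × 3/16 = 28.3125
  green-stemmed cut-leaf: 151 × 3/16 = 28.3125
  green-stemmed potato-leaf: 151 × 1/16 = 9.4375
χ² = Σ (O − E)² / E
  purple-stemmed cut-leaf: (84 − 84.9375)² / 84.9375 = 0.0103
  purple-stemmed potato-leaf: (28 − 28.3125)² / 28.3125 = 0.0034
  green-stemmed cut-leaf: (29 − 28.3125)² / 28.3125 = 0.0167
  green-stemmed potato-leaf: (10 − 9.4375)² / 9.4375 = 0.0335
χ² = 0.0103 + 0.0034 + 0.0167 + 0.0335 = 0.0639 ≈ 0.064
Degrees of freedom = 4 − 1 = 3; critical value at α = 0.01 is 11.345.
Since 0.064 < 11.345, we fail to reject the null hypothesis — the data are consistent with the 9:3:3:1 ratio.

0.064; consistent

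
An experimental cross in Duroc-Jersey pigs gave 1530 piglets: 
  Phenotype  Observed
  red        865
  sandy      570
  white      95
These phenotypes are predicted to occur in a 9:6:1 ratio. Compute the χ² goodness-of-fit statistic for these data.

0.051

Expected counts for N = 1530 under a 9:6:1 ratio (total parts = 16):
  red: 1530 × 9/16 = 860.625
  sandy: 1530 × 6/16 = 573.75
  white: 1530 × 1/16 = 95.625
χ² = Σ (O − E)² / E
  red: (865 − 860.625)² / 860.625 = 0.0222
  sandy: (570 − 573.75)² / 573.75 = 0.0245
  white: (95 − 95.625)² / 95.625 = 0.0041
χ² = 0.0222 + 0.0245 + 0.0041 = 0.0508 ≈ 0.051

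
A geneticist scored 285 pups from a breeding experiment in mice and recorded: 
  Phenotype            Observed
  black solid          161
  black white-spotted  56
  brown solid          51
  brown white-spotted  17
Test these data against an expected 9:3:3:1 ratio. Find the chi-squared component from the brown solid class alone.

Expected counts for N = 285 under a 9:3:3:1 ratio (total parts = 16):
  black solid: 285 × 9/16 = 160.3125
  black white-spotted: 285 × 3/16 = 53.4375
  brown solid: 285 × 3/16 = 53.4375
  brown white-spotted: 285 × 1/16 = 17.8125
Contribution of brown solid: (51 − 53.4375)² / 53.4375 = 0.1112

0.111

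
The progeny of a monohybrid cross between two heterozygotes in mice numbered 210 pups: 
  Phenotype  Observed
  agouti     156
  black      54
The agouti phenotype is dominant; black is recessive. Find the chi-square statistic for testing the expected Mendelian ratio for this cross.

0.057

For a monohybrid cross between heterozygotes with complete dominance, the expected phenotypic ratio is 3:1.
The 3:1 ratio has 4 parts, so with N = 210 the expected counts are:
  agouti: 210 × 3/4 = 157.5
  black: 210 × 1/4 = 52.5
χ² = Σ (O − E)² / E
  agouti: (156 − 157.5)² / 157.5 = 0.0143
  black: (54 − 52.5)² / 52.5 = 0.0429
χ² = 0.0143 + 0.0429 = 0.0572 ≈ 0.057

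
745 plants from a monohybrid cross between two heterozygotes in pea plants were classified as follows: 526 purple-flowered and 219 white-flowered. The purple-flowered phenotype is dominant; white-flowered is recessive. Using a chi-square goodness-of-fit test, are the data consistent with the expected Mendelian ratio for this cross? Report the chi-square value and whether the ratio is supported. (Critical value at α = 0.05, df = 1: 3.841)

7.678; not consistent

For a monohybrid cross between heterozygotes with complete dominance, the expected phenotypic ratio is 3:1.
The 3:1 ratio has 4 parts, so with N = 745 the expected counts are:
  purple-flowered: 745 × 3/4 = 558.75
  white-flowered: 745 × 1/4 = 186.25
χ² = Σ (O − E)² / E
  purple-flowered: (526 − 558.75)² / 558.75 = 1.9196
  white-flowered: (219 − 186.25)² / 186.25 = 5.7587
χ² = 1.9196 + 5.7587 = 7.6783 ≈ 7.678
Degrees of freedom = 2 − 1 = 1; critical value at α = 0.05 is 3.841.
Since 7.678 > 3.841, we reject the null hypothesis — the data do not fit the 3:1 ratio.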